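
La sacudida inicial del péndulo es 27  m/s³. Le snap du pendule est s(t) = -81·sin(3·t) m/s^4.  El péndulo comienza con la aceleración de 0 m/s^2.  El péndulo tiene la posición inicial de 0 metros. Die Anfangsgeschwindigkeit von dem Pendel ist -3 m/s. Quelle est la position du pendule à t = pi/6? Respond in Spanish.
Necesitamos integrar nuestra ecuación del snap s(t) = -81·sin(3·t) 4 veces. La antiderivada del snap es la sacudida. Usando j(0) = 27, obtenemos j(t) = 27·cos(3·t). La antiderivada de la sacudida es la aceleración. Usando a(0) = 0, obtenemos a(t) = 9·sin(3·t). Tomando ∫a(t)dt y aplicando v(0) = -3, encontramos v(t) = -3·cos(3·t). Integrando la velocidad y usando la condición inicial x(0) = 0, obtenemos x(t) = -sin(3·t). De la ecuación de la posición x(t) = -sin(3·t), sustituimos t = pi/6 para obtener x = -1.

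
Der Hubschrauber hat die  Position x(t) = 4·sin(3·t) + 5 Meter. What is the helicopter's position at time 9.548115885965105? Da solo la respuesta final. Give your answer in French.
x(9.548115885965105) = 3.55348689885089.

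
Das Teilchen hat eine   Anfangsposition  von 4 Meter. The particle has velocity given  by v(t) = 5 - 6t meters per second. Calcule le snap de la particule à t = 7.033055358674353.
Nous devons dériver notre équation de la vitesse v(t) = 5 - 6·t 3 fois. La dérivée de la vitesse donne l'accélération: a(t) = -6. La dérivée de l'accélération donne le jerk: j(t) = 0. En prenant d/dt de j(t), nous trouvons s(t) = 0. De l'équation du snap s(t) = 0, nous substituons t = 7.033055358674353 pour obtenir s = 0.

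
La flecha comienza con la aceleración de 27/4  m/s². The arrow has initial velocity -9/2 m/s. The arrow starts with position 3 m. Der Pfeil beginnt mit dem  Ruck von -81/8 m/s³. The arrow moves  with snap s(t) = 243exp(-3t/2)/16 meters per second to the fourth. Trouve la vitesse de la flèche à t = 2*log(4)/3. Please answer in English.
To solve this, we need to take 3 antiderivatives of our snap equation s(t) = 243·exp(-3·t/2)/16. Integrating snap and using the initial condition j(0) = -81/8, we get j(t) = -81·exp(-3·t/2)/8. Taking ∫j(t)dt and applying a(0) = 27/4, we find a(t) = 27·exp(-3·t/2)/4. Integrating acceleration and using the initial condition v(0) = -9/2, we get v(t) = -9·exp(-3·t/2)/2. Using v(t) = -9·exp(-3·t/2)/2 and substituting t = 2*log(4)/3, we find v = -9/8.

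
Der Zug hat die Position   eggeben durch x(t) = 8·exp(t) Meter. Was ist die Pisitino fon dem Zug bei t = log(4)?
Aus der Gleichung für die Position x(t) = 8·exp(t), setzen wir t = log(4) ein und erhalten x = 32.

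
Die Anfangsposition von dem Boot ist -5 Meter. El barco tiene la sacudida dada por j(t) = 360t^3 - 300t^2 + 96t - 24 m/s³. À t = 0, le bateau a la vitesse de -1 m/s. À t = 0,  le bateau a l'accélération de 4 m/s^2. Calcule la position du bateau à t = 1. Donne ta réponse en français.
En partant du jerk j(t) = 360·t^3 - 300·t^2 + 96·t - 24, nous prenons 3 intégrales. En intégrant le jerk et en utilisant la condition initiale a(0) = 4, nous obtenons a(t) = 90·t^4 - 100·t^3 + 48·t^2 - 24·t + 4. En prenant ∫a(t)dt et en appliquant v(0) = -1, nous trouvons v(t) = 18·t^5 - 25·t^4 + 16·t^3 - 12·t^2 + 4·t - 1. En prenant ∫v(t)dt et en appliquant x(0) = -5, nous trouvons x(t) = 3·t^6 - 5·t^5 + 4·t^4 - 4·t^3 + 2·t^2 - t - 5. En utilisant x(t) = 3·t^6 - 5·t^5 + 4·t^4 - 4·t^3 + 2·t^2 - t - 5 et en substituant t = 1, nous trouvons x = -6.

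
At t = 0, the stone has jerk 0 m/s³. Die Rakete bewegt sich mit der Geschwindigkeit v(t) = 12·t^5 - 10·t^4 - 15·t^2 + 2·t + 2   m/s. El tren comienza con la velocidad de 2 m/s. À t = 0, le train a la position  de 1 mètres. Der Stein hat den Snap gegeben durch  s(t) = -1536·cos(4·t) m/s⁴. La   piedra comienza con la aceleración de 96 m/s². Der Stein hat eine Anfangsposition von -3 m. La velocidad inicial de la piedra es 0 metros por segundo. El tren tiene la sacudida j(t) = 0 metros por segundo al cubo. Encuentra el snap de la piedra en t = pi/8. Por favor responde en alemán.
Aus der Gleichung für den Snap s(t) = -1536·cos(4·t), setzen wir t = pi/8 ein und erhalten s = 0.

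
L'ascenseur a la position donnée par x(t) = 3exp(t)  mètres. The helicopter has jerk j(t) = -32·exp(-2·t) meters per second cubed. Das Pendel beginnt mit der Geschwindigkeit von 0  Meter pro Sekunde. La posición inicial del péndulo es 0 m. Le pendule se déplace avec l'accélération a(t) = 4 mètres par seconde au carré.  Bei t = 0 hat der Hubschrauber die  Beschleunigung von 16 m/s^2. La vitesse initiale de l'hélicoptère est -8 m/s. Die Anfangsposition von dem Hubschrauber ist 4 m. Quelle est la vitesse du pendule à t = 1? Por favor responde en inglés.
We need to integrate our acceleration equation a(t) = 4 1 time. The antiderivative of acceleration, with v(0) = 0, gives velocity: v(t) = 4·t. From the given velocity equation v(t) = 4·t, we substitute t = 1 to get v = 4.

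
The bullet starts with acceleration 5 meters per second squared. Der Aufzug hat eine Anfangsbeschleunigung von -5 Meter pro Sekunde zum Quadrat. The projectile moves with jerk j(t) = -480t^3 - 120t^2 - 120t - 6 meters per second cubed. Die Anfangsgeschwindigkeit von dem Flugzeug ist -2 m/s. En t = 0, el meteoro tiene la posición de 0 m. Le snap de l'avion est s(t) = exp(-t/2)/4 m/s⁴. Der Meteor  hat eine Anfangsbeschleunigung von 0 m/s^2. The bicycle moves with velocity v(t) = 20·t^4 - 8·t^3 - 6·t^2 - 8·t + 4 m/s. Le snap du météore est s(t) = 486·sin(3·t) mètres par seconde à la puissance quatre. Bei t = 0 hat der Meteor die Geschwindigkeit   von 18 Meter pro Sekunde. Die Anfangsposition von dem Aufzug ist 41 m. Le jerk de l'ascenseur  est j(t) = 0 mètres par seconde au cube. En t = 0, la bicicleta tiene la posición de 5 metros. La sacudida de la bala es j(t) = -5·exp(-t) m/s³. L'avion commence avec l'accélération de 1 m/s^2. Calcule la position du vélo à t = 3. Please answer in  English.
We must find the antiderivative of our velocity equation v(t) = 20·t^4 - 8·t^3 - 6·t^2 - 8·t + 4 1 time. Finding the integral of v(t) and using x(0) = 5: x(t) = 4·t^5 - 2·t^4 - 2·t^3 - 4·t^2 + 4·t + 5. From the given position equation x(t) = 4·t^5 - 2·t^4 - 2·t^3 - 4·t^2 + 4·t + 5, we substitute t = 3 to get x = 737.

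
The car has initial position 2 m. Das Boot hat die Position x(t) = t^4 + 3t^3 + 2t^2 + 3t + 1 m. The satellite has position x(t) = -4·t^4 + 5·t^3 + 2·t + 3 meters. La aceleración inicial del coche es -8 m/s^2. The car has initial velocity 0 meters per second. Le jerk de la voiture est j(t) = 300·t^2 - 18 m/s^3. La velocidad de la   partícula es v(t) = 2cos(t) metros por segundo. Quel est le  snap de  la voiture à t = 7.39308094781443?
Nous devons dériver notre équation du jerk j(t) = 300·t^2 - 18 1 fois. En dérivant le jerk, nous obtenons le snap: s(t) = 600·t. Nous avons le snap s(t) = 600·t. En substituant t = 7.39308094781443: s(7.39308094781443) = 4435.84856868866.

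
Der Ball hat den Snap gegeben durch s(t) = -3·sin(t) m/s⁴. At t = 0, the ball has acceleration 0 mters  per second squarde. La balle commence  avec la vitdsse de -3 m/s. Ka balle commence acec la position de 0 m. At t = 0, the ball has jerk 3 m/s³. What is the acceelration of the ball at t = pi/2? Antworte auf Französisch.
Nous devons intégrer notre équation du snap s(t) = -3·sin(t) 2 fois. En intégrant le snap et en utilisant la condition initiale j(0) = 3, nous obtenons j(t) = 3·cos(t). En intégrant le jerk et en utilisant la condition initiale a(0) = 0, nous obtenons a(t) = 3·sin(t). Nous avons l'accélération a(t) = 3·sin(t). En substituant t = pi/2: a(pi/2) = 3.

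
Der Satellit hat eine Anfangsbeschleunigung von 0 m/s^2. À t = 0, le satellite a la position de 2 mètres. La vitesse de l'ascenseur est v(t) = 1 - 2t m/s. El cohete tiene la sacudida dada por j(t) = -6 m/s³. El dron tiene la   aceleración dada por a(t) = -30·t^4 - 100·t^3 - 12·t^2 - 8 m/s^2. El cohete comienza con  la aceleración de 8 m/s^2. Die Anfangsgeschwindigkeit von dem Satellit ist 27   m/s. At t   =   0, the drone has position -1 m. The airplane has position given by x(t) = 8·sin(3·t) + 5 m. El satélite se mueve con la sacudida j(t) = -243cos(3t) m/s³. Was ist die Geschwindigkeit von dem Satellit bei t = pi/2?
Wir müssen das Integral unserer Gleichung für den Ruck j(t) = -243·cos(3·t) 2-mal finden. Durch Integration von dem Ruck und Verwendung der Anfangsbedingung a(0) = 0, erhalten wir a(t) = -81·sin(3·t). Mit ∫a(t)dt und Anwendung von v(0) = 27, finden wir v(t) = 27·cos(3·t). Mit v(t) = 27·cos(3·t) und Einsetzen von t = pi/2, finden wir v = 0.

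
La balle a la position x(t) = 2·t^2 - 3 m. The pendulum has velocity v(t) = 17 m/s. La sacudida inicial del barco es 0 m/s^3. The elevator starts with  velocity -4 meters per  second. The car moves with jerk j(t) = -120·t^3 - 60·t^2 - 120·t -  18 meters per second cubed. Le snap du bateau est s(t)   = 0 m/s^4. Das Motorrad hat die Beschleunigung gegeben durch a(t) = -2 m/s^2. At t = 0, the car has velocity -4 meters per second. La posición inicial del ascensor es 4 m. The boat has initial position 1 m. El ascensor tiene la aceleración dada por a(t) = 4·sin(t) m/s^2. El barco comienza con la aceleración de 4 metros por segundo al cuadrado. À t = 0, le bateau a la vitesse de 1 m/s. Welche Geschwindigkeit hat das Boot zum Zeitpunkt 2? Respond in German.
Um dies zu lösen, müssen wir 3 Stammfunktionen unserer Gleichung für den Snap s(t) = 0 finden. Durch Integration von dem Snap und Verwendung der Anfangsbedingung j(0) = 0, erhalten wir j(t) = 0. Die Stammfunktion von dem Ruck, mit a(0) = 4, ergibt die Beschleunigung: a(t) = 4. Mit ∫a(t)dt und Anwendung von v(0) = 1, finden wir v(t) = 4·t + 1. Wir haben die Geschwindigkeit v(t) = 4·t + 1. Durch Einsetzen von t = 2: v(2) = 9.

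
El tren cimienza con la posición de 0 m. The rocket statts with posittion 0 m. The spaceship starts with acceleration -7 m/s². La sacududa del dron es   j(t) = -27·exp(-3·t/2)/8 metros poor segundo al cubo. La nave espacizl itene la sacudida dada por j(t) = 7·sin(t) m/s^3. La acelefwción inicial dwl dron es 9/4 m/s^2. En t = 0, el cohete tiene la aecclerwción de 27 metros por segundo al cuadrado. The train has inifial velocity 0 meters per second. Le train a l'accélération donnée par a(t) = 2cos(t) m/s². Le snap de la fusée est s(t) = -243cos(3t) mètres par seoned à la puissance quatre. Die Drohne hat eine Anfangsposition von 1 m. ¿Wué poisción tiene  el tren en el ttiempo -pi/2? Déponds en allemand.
Um dies zu lösen, müssen wir 2 Integrale unserer Gleichung für die Beschleunigung a(t) = 2·cos(t) finden. Mit ∫a(t)dt und Anwendung von v(0) = 0, finden wir v(t) = 2·sin(t). Das Integral von der Geschwindigkeit ist die Position. Mit x(0) = 0 erhalten wir x(t) = 2 - 2·cos(t). Aus der Gleichung für die Position x(t) = 2 - 2·cos(t), setzen wir t = -pi/2 ein und erhalten x = 2.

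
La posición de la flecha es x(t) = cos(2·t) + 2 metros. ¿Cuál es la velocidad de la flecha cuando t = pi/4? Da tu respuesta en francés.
Pour résoudre ceci, nous devons prendre 1 dérivée de notre équation de la position x(t) = cos(2·t) + 2. En prenant d/dt de x(t), nous trouvons v(t) = -2·sin(2·t). De l'équation de la vitesse v(t) = -2·sin(2·t), nous substituons t = pi/4 pour obtenir v = -2.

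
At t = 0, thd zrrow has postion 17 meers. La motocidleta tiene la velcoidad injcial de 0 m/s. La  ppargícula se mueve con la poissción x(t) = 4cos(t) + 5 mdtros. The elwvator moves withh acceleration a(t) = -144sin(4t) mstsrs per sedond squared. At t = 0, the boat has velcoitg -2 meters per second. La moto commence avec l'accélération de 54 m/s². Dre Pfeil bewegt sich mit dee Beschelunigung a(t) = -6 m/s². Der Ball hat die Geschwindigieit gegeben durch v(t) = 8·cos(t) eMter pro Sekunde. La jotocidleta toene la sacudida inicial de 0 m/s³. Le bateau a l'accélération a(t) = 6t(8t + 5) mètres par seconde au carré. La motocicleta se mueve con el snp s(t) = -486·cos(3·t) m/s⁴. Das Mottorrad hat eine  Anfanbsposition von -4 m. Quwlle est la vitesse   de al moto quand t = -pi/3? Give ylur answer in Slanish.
Partiendo del snap s(t) = -486·cos(3·t), tomamos 3 antiderivadas. La integral del snap, con j(0) = 0, da la sacudida: j(t) = -162·sin(3·t). La integral de la sacudida, con a(0) = 54, da la aceleración: a(t) = 54·cos(3·t). La antiderivada de la aceleración es la velocidad. Usando v(0) = 0, obtenemos v(t) = 18·sin(3·t). Tenemos la velocidad v(t) = 18·sin(3·t). Sustituyendo t = -pi/3: v(-pi/3) = 0.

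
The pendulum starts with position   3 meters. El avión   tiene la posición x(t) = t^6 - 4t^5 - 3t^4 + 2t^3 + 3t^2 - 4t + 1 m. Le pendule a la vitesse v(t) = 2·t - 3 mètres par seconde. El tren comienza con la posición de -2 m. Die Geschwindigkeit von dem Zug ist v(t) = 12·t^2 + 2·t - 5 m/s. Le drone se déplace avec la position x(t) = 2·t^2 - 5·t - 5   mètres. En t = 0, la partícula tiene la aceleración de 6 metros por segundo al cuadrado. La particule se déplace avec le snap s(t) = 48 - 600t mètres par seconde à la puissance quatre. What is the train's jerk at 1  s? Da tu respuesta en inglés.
We must differentiate our velocity equation v(t) = 12·t^2 + 2·t - 5 2 times. Differentiating velocity, we get acceleration: a(t) = 24·t + 2. The derivative of acceleration gives jerk: j(t) = 24. Using j(t) = 24 and substituting t = 1, we find j = 24.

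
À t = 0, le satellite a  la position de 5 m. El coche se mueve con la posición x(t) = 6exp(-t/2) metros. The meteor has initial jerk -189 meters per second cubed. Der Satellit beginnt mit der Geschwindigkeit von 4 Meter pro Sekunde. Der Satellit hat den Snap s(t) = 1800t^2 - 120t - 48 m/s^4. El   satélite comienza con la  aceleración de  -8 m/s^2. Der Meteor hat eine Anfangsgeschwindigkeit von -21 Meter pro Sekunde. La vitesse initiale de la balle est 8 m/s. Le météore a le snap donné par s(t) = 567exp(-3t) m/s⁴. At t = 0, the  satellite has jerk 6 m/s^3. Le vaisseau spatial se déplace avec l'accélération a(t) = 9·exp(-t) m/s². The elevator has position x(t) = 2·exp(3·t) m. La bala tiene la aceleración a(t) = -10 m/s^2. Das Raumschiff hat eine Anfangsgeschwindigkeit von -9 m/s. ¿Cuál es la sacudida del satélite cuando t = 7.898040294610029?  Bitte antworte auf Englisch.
To find the answer, we compute 1 antiderivative of s(t) = 1800·t^2 - 120·t - 48. The integral of snap is jerk. Using j(0) = 6, we get j(t) = 600·t^3 - 60·t^2 - 48·t + 6. We have jerk j(t) = 600·t^3 - 60·t^2 - 48·t + 6. Substituting t = 7.898040294610029: j(7.898040294610029) = 291487.456858658.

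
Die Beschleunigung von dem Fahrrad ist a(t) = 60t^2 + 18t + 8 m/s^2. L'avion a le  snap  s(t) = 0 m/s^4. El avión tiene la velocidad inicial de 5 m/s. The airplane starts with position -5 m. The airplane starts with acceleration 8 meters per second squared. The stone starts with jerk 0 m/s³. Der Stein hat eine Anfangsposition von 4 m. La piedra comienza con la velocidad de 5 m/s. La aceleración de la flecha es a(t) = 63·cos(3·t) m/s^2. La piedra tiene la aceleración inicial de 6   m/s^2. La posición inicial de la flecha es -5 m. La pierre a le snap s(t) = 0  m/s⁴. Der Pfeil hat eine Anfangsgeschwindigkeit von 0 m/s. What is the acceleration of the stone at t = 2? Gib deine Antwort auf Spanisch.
Debemos encontrar la antiderivada de nuestra ecuación del snap s(t) = 0 2 veces. Tomando ∫s(t)dt y aplicando j(0) = 0, encontramos j(t) = 0. Integrando la sacudida y usando la condición inicial a(0) = 6, obtenemos a(t) = 6. Usando a(t) = 6 y sustituyendo t = 2, encontramos a = 6.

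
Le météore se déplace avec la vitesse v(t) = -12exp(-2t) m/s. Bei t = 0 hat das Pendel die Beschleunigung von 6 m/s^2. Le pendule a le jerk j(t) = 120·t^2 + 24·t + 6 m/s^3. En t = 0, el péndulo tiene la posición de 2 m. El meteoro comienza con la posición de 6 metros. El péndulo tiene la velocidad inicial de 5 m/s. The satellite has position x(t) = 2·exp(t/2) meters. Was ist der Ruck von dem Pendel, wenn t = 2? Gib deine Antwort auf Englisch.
From the given jerk equation j(t) = 120·t^2 + 24·t + 6, we substitute t = 2 to get j = 534.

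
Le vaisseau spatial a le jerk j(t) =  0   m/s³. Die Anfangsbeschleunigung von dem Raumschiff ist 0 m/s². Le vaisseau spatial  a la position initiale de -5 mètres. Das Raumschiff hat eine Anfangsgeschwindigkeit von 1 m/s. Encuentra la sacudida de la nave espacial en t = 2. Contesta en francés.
En utilisant j(t) = 0 et en substituant t = 2, nous trouvons j = 0.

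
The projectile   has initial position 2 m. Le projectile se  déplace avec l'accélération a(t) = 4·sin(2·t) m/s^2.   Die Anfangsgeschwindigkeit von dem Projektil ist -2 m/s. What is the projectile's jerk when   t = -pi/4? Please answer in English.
To solve this, we need to take 1 derivative of our acceleration equation a(t) = 4·sin(2·t). Differentiating acceleration, we get jerk: j(t) = 8·cos(2·t). From the given jerk equation j(t) = 8·cos(2·t), we substitute t = -pi/4 to get j = 0.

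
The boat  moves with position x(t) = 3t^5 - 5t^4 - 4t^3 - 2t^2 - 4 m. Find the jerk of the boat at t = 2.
We must differentiate our position equation x(t) = 3·t^5 - 5·t^4 - 4·t^3 - 2·t^2 - 4 3 times. The derivative of position gives velocity: v(t) = 15·t^4 - 20·t^3 - 12·t^2 - 4·t. Taking d/dt of v(t), we find a(t) = 60·t^3 - 60·t^2 - 24·t - 4. The derivative of acceleration gives jerk: j(t) = 180·t^2 - 120·t - 24. Using j(t) = 180·t^2 - 120·t - 24 and substituting t = 2, we find j = 456.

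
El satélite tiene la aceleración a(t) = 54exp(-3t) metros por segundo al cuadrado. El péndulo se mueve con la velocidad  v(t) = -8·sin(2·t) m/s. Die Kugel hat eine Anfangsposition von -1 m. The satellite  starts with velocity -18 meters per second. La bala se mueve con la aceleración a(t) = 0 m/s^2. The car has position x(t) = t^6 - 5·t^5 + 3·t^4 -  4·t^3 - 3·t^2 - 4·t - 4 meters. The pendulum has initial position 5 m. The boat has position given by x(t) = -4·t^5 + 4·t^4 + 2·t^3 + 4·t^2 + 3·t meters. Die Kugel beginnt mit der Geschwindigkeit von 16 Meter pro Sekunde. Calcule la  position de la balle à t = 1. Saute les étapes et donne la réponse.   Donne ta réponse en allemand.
Die Position bei t = 1 ist x = 15.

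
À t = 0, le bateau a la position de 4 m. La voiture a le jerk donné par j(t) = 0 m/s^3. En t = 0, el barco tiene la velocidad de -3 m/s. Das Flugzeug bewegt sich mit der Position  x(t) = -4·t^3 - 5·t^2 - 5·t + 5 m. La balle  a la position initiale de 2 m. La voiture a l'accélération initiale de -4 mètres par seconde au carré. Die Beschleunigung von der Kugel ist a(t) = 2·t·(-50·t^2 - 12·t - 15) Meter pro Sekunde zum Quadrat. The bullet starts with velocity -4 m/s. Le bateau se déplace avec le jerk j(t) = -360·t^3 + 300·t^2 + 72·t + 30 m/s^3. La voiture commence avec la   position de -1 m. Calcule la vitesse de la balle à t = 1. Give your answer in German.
Ausgehend von der Beschleunigung a(t) = 2·t·(-50·t^2 - 12·t - 15), nehmen wir 1 Stammfunktion. Durch Integration von der Beschleunigung und Verwendung der Anfangsbedingung v(0) = -4, erhalten wir v(t) = -25·t^4 - 8·t^3 - 15·t^2 - 4. Mit v(t) = -25·t^4 - 8·t^3 - 15·t^2 - 4 und Einsetzen von t = 1, finden wir v = -52.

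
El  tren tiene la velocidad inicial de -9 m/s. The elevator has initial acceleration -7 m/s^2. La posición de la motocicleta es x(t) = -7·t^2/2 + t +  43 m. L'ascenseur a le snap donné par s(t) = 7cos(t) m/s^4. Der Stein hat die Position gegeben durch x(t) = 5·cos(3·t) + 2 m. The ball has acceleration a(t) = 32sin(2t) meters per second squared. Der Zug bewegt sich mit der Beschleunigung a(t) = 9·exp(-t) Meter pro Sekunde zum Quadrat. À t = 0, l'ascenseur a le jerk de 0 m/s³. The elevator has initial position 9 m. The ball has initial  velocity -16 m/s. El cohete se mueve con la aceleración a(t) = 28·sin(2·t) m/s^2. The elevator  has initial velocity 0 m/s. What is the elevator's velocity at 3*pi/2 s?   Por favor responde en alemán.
Wir müssen unsere Gleichung für den Snap s(t) = 7·cos(t) 3-mal integrieren. Mit ∫s(t)dt und Anwendung von j(0) = 0, finden wir j(t) = 7·sin(t). Das Integral von dem Ruck ist die Beschleunigung. Mit a(0) = -7 erhalten wir a(t) = -7·cos(t). Durch Integration von der Beschleunigung und Verwendung der Anfangsbedingung v(0) = 0, erhalten wir v(t) = -7·sin(t). Aus der Gleichung für die Geschwindigkeit v(t) = -7·sin(t), setzen wir t = 3*pi/2 ein und erhalten v = 7.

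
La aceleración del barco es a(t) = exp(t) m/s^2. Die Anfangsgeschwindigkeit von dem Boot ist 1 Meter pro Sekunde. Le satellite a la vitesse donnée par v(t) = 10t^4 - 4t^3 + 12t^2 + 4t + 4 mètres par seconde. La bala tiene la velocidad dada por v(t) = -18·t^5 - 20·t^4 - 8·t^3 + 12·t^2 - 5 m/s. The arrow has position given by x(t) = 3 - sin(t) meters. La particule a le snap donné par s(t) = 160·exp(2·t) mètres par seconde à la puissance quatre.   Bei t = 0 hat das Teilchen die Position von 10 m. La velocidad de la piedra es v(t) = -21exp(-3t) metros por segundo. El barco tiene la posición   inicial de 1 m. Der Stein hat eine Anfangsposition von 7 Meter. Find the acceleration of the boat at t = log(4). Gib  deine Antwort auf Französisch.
En utilisant a(t) = exp(t) et en substituant t = log(4), nous trouvons a = 4.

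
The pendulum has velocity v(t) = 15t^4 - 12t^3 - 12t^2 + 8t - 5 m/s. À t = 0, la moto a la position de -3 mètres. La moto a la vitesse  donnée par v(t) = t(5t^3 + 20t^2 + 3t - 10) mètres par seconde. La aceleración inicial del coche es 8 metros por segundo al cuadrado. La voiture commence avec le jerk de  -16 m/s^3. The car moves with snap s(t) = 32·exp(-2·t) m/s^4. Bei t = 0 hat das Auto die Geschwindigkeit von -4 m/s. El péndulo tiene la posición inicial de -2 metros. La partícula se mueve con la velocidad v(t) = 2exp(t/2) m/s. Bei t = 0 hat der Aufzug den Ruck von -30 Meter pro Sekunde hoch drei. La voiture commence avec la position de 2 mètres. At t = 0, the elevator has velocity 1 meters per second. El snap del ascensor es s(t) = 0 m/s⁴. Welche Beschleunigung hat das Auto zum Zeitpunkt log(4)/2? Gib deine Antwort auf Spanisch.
Partiendo del snap s(t) = 32·exp(-2·t), tomamos 2 integrales. Integrando el snap y usando la condición inicial j(0) = -16, obtenemos j(t) = -16·exp(-2·t). La integral de la sacudida es la aceleración. Usando a(0) = 8, obtenemos a(t) = 8·exp(-2·t). Usando a(t) = 8·exp(-2·t) y sustituyendo t = log(4)/2, encontramos a = 2.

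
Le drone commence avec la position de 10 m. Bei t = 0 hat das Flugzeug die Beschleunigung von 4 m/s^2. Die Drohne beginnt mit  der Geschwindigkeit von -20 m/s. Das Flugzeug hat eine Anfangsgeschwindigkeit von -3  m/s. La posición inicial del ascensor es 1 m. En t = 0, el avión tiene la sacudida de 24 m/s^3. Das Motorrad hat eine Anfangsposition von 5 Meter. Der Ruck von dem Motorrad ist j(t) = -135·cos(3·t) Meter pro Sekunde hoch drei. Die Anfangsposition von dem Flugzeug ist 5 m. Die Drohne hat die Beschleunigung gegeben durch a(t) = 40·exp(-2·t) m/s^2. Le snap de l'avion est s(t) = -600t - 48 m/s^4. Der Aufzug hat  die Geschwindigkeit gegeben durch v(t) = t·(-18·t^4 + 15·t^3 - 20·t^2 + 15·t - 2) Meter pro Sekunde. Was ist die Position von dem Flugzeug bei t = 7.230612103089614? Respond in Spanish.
Para resolver esto, necesitamos tomar 4 antiderivadas de nuestra ecuación del snap s(t) = -600·t - 48. La antiderivada del snap, con j(0) = 24, da la sacudida: j(t) = -300·t^2 - 48·t + 24. Integrando la sacudida y usando la condición inicial a(0) = 4, obtenemos a(t) = -100·t^3 - 24·t^2 + 24·t + 4. La integral de la aceleración, con v(0) = -3, da la velocidad: v(t) = -25·t^4 - 8·t^3 + 12·t^2 + 4·t - 3. La integral de la velocidad, con x(0) = 5, da la posición: x(t) = -5·t^5 - 2·t^4 + 4·t^3 + 2·t^2 - 3·t + 5. Usando x(t) = -5·t^5 - 2·t^4 + 4·t^3 + 2·t^2 - 3·t + 5 y sustituyendo t = 7.230612103089614, encontramos x = -102686.882922695.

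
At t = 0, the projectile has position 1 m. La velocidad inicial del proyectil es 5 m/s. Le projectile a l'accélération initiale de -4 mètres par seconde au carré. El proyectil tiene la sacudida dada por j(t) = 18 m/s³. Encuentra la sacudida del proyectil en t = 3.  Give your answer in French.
En utilisant j(t) = 18 et en substituant t = 3, nous trouvons j = 18.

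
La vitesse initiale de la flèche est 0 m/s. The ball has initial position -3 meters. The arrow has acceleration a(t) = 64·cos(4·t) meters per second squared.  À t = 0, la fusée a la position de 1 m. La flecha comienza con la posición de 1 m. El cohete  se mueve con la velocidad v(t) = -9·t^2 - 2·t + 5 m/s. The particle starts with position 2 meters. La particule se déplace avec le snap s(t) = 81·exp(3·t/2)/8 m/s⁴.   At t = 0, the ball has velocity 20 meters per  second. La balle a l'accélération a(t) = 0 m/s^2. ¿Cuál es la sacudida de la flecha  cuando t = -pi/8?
Para resolver esto, necesitamos tomar 1 derivada de nuestra ecuación de la aceleración a(t) = 64·cos(4·t). Derivando la aceleración, obtenemos la sacudida: j(t) = -256·sin(4·t). Tenemos la sacudida j(t) = -256·sin(4·t). Sustituyendo t = -pi/8: j(-pi/8) = 256.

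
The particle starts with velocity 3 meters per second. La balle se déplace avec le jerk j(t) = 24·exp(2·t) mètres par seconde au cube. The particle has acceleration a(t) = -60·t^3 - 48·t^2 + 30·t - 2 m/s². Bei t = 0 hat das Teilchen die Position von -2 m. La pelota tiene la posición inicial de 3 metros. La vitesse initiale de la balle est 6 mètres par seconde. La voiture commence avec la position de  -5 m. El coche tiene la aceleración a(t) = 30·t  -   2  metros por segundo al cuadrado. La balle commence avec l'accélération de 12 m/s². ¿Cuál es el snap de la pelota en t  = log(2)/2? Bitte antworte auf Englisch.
To solve this, we need to take 1 derivative of our jerk equation j(t) = 24·exp(2·t). Taking d/dt of j(t), we find s(t) = 48·exp(2·t). From the given snap equation s(t) = 48·exp(2·t), we substitute t = log(2)/2 to get s = 96.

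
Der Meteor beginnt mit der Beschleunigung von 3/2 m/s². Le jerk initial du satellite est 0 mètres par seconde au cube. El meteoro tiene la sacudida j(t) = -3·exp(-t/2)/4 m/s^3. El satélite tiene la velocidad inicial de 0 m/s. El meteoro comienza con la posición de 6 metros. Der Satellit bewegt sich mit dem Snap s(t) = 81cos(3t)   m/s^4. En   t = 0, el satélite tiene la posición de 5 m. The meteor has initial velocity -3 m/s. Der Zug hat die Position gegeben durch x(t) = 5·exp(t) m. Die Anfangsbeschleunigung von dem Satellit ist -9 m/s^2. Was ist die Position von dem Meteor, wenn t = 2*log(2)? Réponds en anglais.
To find the answer, we compute 3 antiderivatives of j(t) = -3·exp(-t/2)/4. Integrating jerk and using the initial condition a(0) = 3/2, we get a(t) = 3·exp(-t/2)/2. The antiderivative of acceleration is velocity. Using v(0) = -3, we get v(t) = -3·exp(-t/2). Taking ∫v(t)dt and applying x(0) = 6, we find x(t) = 6·exp(-t/2). Using x(t) = 6·exp(-t/2) and substituting t = 2*log(2), we find x = 3.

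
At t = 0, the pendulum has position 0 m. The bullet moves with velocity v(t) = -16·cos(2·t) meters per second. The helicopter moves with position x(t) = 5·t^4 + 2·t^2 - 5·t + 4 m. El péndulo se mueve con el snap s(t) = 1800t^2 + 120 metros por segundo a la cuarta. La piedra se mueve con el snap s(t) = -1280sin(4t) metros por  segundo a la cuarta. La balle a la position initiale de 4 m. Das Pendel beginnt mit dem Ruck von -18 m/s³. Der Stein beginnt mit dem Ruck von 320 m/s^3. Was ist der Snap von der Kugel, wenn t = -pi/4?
Ausgehend von der Geschwindigkeit v(t) = -16·cos(2·t), nehmen wir 3 Ableitungen. Die Ableitung von der Geschwindigkeit ergibt die Beschleunigung: a(t) = 32·sin(2·t). Durch Ableiten von der Beschleunigung erhalten wir den Ruck: j(t) = 64·cos(2·t). Durch Ableiten von dem Ruck erhalten wir den Snap: s(t) = -128·sin(2·t). Aus der Gleichung für den Snap s(t) = -128·sin(2·t), setzen wir t = -pi/4 ein und erhalten s = 128.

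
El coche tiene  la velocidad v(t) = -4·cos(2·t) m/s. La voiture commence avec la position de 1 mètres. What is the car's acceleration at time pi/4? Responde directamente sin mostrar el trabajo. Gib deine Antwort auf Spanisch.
La aceleración en t = pi/4 es a = 8.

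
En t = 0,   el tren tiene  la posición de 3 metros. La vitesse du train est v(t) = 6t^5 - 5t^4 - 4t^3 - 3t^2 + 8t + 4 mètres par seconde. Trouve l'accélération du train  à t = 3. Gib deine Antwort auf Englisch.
To solve this, we need to take 1 derivative of our velocity equation v(t) = 6·t^5 - 5·t^4 - 4·t^3 - 3·t^2 + 8·t + 4. Differentiating velocity, we get acceleration: a(t) = 30·t^4 - 20·t^3 - 12·t^2 - 6·t + 8. We have acceleration a(t) = 30·t^4 - 20·t^3 - 12·t^2 - 6·t + 8. Substituting t = 3: a(3) = 1772.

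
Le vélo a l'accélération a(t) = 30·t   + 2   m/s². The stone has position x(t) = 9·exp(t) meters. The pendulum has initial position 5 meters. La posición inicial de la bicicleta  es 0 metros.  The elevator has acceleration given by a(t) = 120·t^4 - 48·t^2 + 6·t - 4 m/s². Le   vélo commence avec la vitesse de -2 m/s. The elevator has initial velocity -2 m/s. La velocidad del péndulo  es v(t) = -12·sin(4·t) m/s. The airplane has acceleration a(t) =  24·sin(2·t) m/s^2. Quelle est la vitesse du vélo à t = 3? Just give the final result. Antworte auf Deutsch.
Bei t = 3, v = 139.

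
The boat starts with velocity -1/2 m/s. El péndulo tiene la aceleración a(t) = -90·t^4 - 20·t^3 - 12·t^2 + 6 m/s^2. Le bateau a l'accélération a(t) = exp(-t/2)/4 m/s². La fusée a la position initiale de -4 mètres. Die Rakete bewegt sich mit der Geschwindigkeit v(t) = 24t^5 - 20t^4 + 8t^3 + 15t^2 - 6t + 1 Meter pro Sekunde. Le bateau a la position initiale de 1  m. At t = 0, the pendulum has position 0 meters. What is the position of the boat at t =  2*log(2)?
To solve this, we need to take 2 integrals of our acceleration equation a(t) = exp(-t/2)/4. Taking ∫a(t)dt and applying v(0) = -1/2, we find v(t) = -exp(-t/2)/2. Taking ∫v(t)dt and applying x(0) = 1, we find x(t) = exp(-t/2). Using x(t) = exp(-t/2) and substituting t = 2*log(2), we find x = 1/2.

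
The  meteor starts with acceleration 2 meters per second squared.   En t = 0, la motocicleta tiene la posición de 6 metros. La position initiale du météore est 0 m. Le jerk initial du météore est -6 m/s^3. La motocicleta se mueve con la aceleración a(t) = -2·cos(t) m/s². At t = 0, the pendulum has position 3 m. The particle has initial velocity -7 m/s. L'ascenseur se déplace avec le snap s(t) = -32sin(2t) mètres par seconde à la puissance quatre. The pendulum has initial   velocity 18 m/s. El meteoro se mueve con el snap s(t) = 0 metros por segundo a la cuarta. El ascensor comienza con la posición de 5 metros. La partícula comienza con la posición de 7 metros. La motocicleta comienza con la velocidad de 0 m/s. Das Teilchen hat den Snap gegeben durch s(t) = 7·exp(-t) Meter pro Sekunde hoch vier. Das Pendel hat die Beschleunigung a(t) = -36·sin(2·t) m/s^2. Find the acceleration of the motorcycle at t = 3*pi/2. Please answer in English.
From the given acceleration equation a(t) = -2·cos(t), we substitute t = 3*pi/2 to get a = 0.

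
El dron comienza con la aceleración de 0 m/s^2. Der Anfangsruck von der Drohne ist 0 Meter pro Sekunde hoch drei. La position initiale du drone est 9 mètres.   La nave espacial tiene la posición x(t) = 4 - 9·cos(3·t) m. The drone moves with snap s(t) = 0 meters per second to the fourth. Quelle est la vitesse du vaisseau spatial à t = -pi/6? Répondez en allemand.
Ausgehend von der Position x(t) = 4 - 9·cos(3·t), nehmen wir 1 Ableitung. Mit d/dt von x(t) finden wir v(t) = 27·sin(3·t). Aus der Gleichung für die Geschwindigkeit v(t) = 27·sin(3·t), setzen wir t = -pi/6 ein und erhalten v = -27.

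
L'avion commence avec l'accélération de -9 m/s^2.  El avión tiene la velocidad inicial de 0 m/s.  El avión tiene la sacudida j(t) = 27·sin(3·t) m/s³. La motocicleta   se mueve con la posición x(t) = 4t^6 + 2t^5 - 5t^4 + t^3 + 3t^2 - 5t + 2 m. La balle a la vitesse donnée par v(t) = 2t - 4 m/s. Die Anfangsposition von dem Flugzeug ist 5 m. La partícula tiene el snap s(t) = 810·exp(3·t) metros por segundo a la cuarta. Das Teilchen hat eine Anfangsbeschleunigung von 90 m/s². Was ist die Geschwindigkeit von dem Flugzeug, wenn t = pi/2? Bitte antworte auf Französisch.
En partant du jerk j(t) = 27·sin(3·t), nous prenons 2 intégrales. La primitive du jerk, avec a(0) = -9, donne l'accélération: a(t) = -9·cos(3·t). En intégrant l'accélération et en utilisant la condition initiale v(0) = 0, nous obtenons v(t) = -3·sin(3·t). De l'équation de la vitesse v(t) = -3·sin(3·t), nous substituons t = pi/2 pour obtenir v = 3.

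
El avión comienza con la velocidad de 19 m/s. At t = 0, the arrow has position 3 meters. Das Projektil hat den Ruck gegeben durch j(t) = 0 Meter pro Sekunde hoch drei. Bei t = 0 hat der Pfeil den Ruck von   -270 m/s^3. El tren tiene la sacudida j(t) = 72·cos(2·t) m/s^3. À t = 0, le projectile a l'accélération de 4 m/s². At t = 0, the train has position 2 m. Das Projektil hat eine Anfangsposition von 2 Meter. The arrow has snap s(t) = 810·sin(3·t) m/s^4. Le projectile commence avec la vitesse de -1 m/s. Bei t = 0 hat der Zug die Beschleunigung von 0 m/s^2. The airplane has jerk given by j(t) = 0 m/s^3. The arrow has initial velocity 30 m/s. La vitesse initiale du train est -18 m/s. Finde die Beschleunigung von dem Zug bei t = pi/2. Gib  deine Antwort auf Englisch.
To solve this, we need to take 1 antiderivative of our jerk equation j(t) = 72·cos(2·t). Integrating jerk and using the initial condition a(0) = 0, we get a(t) = 36·sin(2·t). Using a(t) = 36·sin(2·t) and substituting t = pi/2, we find a = 0.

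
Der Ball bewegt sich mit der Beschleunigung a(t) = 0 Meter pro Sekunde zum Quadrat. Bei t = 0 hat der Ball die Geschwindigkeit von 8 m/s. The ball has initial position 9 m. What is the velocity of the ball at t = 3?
Starting from acceleration a(t) = 0, we take 1 integral. Taking ∫a(t)dt and applying v(0) = 8, we find v(t) = 8. Using v(t) = 8 and substituting t = 3, we find v = 8.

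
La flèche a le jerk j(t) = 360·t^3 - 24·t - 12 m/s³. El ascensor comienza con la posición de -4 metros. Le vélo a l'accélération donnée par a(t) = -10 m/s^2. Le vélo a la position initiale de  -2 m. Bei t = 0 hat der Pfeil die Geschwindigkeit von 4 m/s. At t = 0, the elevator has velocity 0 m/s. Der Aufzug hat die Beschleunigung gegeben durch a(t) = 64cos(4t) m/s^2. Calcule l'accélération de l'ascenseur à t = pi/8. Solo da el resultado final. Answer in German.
Die Antwort ist 0.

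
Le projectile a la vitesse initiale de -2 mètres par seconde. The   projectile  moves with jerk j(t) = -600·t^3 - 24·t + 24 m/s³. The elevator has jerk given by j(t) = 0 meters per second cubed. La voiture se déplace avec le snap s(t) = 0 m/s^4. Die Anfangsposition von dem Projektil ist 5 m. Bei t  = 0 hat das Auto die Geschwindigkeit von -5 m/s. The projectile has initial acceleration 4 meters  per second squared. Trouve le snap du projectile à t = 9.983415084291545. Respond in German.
Ausgehend von dem Ruck j(t) = -600·t^3 - 24·t + 24, nehmen wir 1 Ableitung. Die Ableitung von dem Ruck ergibt den Snap: s(t) = -1800·t^2 - 24. Aus der Gleichung für den Snap s(t) = -1800·t^2 - 24, setzen wir t = 9.983415084291545 ein und erhalten s = -179427.438141468.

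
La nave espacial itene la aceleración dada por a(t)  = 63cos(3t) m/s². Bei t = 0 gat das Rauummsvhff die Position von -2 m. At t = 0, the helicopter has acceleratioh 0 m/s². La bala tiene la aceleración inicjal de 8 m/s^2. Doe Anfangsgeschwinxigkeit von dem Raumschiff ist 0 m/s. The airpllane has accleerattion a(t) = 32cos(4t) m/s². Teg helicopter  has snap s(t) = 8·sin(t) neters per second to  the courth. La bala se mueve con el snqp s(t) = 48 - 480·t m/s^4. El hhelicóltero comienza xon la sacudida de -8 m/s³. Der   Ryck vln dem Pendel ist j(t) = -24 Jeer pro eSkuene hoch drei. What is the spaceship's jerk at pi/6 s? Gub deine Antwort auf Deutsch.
Wir müssen unsere Gleichung für die Beschleunigung a(t) = 63·cos(3·t) 1-mal ableiten. Die Ableitung von der Beschleunigung ergibt den Ruck: j(t) = -189·sin(3·t). Aus der Gleichung für den Ruck j(t) = -189·sin(3·t), setzen wir t = pi/6 ein und erhalten j = -189.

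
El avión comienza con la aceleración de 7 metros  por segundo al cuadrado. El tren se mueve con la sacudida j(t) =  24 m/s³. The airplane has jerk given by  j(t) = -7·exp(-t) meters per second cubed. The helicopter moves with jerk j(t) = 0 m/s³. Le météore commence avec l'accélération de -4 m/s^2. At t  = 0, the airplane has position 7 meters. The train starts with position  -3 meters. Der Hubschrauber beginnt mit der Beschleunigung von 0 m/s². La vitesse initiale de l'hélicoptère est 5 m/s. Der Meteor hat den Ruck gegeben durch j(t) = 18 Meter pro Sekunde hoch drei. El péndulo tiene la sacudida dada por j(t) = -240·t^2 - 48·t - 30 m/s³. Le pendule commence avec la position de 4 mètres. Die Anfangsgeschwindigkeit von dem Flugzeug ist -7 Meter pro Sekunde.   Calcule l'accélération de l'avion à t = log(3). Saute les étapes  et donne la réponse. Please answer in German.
Die Beschleunigung bei t = log(3) ist a = 7/3.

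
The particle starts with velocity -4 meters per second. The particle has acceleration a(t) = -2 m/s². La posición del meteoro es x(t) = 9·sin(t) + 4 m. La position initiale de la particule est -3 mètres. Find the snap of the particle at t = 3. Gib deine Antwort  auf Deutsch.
Wir müssen unsere Gleichung für die Beschleunigung a(t) = -2 2-mal ableiten. Mit d/dt von a(t) finden wir j(t) = 0. Durch Ableiten von dem Ruck erhalten wir den Snap: s(t) = 0. Wir haben den Snap s(t) = 0. Durch Einsetzen von t = 3: s(3) = 0.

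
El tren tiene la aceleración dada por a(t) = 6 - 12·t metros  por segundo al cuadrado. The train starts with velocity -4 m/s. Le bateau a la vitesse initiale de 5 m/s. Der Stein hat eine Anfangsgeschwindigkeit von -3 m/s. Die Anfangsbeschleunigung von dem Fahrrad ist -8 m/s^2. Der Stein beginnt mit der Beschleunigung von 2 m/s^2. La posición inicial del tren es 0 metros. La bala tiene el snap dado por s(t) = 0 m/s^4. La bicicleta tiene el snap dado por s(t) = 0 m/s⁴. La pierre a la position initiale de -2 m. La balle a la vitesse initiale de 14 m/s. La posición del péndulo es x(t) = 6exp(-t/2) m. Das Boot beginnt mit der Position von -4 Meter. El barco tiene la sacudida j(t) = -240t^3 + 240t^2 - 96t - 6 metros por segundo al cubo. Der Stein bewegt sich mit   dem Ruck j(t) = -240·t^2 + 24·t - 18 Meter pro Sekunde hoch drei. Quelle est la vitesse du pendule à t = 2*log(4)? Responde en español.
Debemos derivar nuestra ecuación de la posición x(t) = 6·exp(-t/2) 1 vez. La derivada de la posición da la velocidad: v(t) = -3·exp(-t/2). Usando v(t) = -3·exp(-t/2) y sustituyendo t = 2*log(4), encontramos v = -3/4.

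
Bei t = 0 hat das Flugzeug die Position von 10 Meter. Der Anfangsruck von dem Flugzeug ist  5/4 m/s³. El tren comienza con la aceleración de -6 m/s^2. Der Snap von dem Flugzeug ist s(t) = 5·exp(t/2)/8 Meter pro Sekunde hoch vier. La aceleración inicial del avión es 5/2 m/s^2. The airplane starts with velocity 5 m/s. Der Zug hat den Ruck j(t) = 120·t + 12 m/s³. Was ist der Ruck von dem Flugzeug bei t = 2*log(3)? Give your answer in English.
To find the answer, we compute 1 integral of s(t) = 5·exp(t/2)/8. The antiderivative of snap is jerk. Using j(0) = 5/4, we get j(t) = 5·exp(t/2)/4. We have jerk j(t) = 5·exp(t/2)/4. Substituting t = 2*log(3): j(2*log(3)) = 15/4.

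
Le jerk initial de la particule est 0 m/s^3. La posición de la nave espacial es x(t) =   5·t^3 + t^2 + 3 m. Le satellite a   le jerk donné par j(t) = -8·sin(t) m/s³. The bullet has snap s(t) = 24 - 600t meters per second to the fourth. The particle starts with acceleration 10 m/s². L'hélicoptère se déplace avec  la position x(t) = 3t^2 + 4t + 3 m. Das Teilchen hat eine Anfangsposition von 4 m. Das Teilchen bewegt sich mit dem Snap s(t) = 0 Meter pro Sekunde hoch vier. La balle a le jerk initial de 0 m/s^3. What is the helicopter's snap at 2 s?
Starting from position x(t) = 3·t^2 + 4·t + 3, we take 4 derivatives. The derivative of position gives velocity: v(t) = 6·t + 4. The derivative of velocity gives acceleration: a(t) = 6. Differentiating acceleration, we get jerk: j(t) = 0. The derivative of jerk gives snap: s(t) = 0. Using s(t) = 0 and substituting t = 2, we find s = 0.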